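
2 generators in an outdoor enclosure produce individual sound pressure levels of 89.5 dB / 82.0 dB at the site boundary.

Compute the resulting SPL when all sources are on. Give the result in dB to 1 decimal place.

Sum in the linear (power) domain: Σ 10^(Lᵢ/10) = 10^(89.5/10) + 10^(82.0/10) = 1.05e+09.
Back to dB: 10·log₁₀ Σ = 90.2 dB.

90.2 dB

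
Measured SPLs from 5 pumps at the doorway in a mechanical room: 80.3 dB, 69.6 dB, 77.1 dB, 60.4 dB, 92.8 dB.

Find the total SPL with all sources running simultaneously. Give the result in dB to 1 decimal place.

93.2 dB

Sum in the linear (power) domain: Σ 10^(Lᵢ/10) = 10^(80.3/10) + 10^(69.6/10) + 10^(77.1/10) + 10^(60.4/10) + 10^(92.8/10) = 2.074e+09.
Combined level = 10 log₁₀(2.074e+09) = 93.2 dB.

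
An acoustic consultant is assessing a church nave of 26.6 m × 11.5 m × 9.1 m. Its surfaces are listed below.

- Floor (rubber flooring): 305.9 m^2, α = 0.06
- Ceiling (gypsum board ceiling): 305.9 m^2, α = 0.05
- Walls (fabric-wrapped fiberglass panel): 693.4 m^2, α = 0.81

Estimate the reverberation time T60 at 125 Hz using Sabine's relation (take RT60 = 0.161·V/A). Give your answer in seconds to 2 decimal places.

A = Σ Sᵢαᵢ = 305.9×0.06 + 305.9×0.05 + 693.4×0.81 = 595.303 sabins.
Room volume: 2783.69 m³.
Sabine: RT60 = 0.161 × 2783.69 / 595.303 = 0.75 s.

0.75 sec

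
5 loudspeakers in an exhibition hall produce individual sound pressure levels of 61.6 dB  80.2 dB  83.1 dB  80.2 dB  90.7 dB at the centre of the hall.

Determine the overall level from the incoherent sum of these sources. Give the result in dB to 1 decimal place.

Σ 10^(Lᵢ/10) = 1.59e+09.
Back to dB: 10·log₁₀ Σ = 92.0 dB.

92.0 dB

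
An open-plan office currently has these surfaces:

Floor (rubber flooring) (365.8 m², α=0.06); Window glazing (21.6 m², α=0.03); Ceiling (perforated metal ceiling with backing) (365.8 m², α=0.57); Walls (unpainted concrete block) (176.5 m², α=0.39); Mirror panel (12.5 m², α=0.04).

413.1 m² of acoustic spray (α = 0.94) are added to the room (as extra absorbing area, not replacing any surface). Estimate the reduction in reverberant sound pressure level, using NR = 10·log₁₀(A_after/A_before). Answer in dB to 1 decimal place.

A_before = Σ Sᵢαᵢ = 365.8·0.06 + 21.6·0.03 + 365.8·0.57 + 176.5·0.39 + 12.5·0.04 = 300.437 sabins.
Added absorption = 413.1 × 0.94 = 388.314 sabins.
New total A_after = 688.751 sabins.
NR = 10·log₁₀(688.751/300.437) = 3.6 dB.

3.6 dB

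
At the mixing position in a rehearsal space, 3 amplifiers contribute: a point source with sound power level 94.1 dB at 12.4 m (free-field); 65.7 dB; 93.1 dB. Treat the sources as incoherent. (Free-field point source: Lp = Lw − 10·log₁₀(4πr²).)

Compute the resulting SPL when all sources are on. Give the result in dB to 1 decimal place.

Source at 12.4 m: Lp = 94.1 − 10·log₁₀(4π·12.4²) = 94.1 − 10·log₁₀(1932.205) = 61.2 dB.
Sum in the linear (power) domain: Σ 10^(Lᵢ/10) = 10^(61.2/10) + 10^(65.7/10) + 10^(93.1/10) = 2.047e+09.
Combined level = 10 log₁₀(2.047e+09) = 93.1 dB.

93.1 dB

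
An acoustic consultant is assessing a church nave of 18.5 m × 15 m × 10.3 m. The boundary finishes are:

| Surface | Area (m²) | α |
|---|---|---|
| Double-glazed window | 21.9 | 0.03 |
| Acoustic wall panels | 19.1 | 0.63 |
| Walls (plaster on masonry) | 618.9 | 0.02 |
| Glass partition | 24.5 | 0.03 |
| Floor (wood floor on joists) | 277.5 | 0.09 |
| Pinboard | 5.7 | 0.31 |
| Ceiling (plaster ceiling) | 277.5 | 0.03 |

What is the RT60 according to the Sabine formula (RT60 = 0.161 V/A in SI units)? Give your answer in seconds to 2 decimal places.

Equivalent absorption area: A = 21.9×0.03 + 19.1×0.63 + 618.9×0.02 + 24.5×0.03 + 277.5×0.09 + 5.7×0.31 + 277.5×0.03 = 60.870 m².
V = 18.5·15·10.3 = 2858.25 m³.
Sabine: RT60 = 0.161 × 2858.25 / 60.870 = 7.56 s.

7.56 sec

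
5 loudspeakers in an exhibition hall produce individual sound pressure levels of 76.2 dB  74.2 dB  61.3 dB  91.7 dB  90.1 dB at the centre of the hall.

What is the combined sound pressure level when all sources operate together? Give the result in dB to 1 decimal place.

94.1 dB

Converting to relative power and adding: 10^(76.2/10) + 10^(74.2/10) + 10^(61.3/10) + 10^(91.7/10) + 10^(90.1/10) = 2.572e+09.
Combined level = 10 log₁₀(2.572e+09) = 94.1 dB.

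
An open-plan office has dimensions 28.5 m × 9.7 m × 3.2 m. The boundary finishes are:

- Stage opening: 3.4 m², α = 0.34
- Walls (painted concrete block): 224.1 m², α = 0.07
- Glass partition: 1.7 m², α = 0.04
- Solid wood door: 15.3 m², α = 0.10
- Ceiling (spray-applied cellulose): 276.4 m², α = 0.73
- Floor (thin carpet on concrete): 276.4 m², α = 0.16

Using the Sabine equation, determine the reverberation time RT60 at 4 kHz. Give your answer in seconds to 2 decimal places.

0.54 s

Total absorption A = 3.4×0.34 + 224.1×0.07 + 1.7×0.04 + 15.3×0.10 + 276.4×0.73 + 276.4×0.16
  = 1.156 + 15.687 + 0.068 + 1.530 + 201.772 + 44.224 = 264.437 m² sabins.
V = 28.5·9.7·3.2 = 884.64 m³.
RT60 = 0.161 · V / A = 0.161 × 884.64 / 264.437 = 0.54 s.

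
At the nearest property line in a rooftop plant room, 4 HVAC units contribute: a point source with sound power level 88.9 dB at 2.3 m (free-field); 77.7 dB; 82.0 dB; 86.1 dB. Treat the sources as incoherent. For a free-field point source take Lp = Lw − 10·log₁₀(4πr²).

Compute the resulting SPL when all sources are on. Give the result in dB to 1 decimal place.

88.0 dB

Source at 2.3 m: Lp = 88.9 − 10·log₁₀(4π·2.3²) = 88.9 − 10·log₁₀(66.476) = 70.7 dB.
Σ 10^(Lᵢ/10) = 6.365e+08.
Back to dB: 10·log₁₀ Σ = 88.0 dB.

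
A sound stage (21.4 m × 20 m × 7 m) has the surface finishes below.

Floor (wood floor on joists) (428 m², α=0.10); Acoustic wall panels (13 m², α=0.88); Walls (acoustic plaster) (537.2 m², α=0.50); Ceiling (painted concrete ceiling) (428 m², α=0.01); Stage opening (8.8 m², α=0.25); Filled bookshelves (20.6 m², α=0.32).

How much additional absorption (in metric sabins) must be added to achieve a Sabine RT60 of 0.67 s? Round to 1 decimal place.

384.0 sabins

Equivalent absorption area: A₁ = 428·0.10 + 13·0.88 + 537.2·0.50 + 428·0.01 + 8.8·0.25 + 20.6·0.32 = 335.912 m².
Target A₂ = 0.161·2996/0.67 = 719.934 sabins (V = 2996 m³).
Shortfall: 719.934 − 335.912 = 384.0 sabins.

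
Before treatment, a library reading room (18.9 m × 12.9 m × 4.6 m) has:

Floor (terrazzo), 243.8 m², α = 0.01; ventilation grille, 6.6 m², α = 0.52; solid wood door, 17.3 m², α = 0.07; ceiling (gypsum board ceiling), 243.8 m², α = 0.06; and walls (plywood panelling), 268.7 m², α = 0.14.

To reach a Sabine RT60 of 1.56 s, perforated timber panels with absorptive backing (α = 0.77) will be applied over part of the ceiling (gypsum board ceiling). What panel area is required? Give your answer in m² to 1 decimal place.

A₁ = Σ Sᵢαᵢ = 243.8*0.01 + 6.6*0.52 + 17.3*0.07 + 243.8*0.06 + 268.7*0.14 = 59.327 sabins.
V = 1121.526 m³. Target absorption A₂ = 0.161 × 1121.526 / 1.56 = 115.747 sabins.
Absorption to add: 115.747 − 59.327 = 56.420 sabins.
Each m² of panel replacing the ceiling (gypsum board ceiling) adds (0.77 − 0.06) = 0.71 sabins.
Area = ΔA/Δα = 56.420/0.71 = 79.5 m².

79.5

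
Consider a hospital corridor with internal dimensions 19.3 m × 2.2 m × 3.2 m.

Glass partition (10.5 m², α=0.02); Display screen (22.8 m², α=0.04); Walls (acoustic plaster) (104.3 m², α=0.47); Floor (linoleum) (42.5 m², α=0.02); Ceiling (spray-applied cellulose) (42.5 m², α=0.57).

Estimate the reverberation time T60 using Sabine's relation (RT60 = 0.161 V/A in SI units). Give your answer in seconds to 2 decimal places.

Equivalent absorption area: A = 10.5×0.02 + 22.8×0.04 + 104.3×0.47 + 42.5×0.02 + 42.5×0.57 = 75.218 m².
Room volume: 135.872 m³.
RT60 = 0.161 · V / A = 0.161 × 135.872 / 75.218 = 0.29 s.

0.29 seconds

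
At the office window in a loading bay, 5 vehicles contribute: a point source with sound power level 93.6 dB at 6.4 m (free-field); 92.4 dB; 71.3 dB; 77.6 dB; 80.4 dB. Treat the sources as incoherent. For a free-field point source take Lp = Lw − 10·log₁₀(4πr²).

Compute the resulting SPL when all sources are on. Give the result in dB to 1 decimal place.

Source at 6.4 m: Lp = 93.6 − 10·log₁₀(4π·6.4²) = 93.6 − 10·log₁₀(514.719) = 66.5 dB.
Sum in the linear (power) domain: Σ 10^(Lᵢ/10) = 10^(66.5/10) + 10^(92.4/10) + 10^(71.3/10) + 10^(77.6/10) + 10^(80.4/10) = 1.923e+09.
Combined level = 10 log₁₀(1.923e+09) = 92.8 dB.

92.8 dB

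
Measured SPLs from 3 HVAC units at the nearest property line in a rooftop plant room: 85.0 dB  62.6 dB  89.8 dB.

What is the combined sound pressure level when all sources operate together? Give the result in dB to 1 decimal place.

Converting to relative power and adding: 10^(85.0/10) + 10^(62.6/10) + 10^(89.8/10) = 1.273e+09.
L_total = 10·log₁₀(1.273e+09) = 91.0 dB.

91.0 dB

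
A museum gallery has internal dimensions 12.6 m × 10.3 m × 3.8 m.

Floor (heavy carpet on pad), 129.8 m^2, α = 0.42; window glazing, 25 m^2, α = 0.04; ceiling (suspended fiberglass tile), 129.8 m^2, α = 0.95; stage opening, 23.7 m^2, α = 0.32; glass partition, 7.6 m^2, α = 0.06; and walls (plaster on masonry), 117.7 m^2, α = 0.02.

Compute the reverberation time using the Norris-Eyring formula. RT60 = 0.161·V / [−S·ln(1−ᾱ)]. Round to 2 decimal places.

0.32 s

S = Σ Sᵢ = 433.6 m^2.
Absorption A = 129.8×0.42 + 25×0.04 + 129.8×0.95 + 23.7×0.32 + 7.6×0.06 + 117.7×0.02 = 189.220 sabins.
Mean coefficient ᾱ = A/S = 0.4364.
−S·ln(1−ᾱ) = −433.6 × ln(1 − 0.4364) = 248.631.
V = 12.6 × 10.3 × 3.8 = 493.164 m³.
T = 0.161·V/[−S·ln(1−ᾱ)] = 0.161·493.164/248.631 = 0.32 s.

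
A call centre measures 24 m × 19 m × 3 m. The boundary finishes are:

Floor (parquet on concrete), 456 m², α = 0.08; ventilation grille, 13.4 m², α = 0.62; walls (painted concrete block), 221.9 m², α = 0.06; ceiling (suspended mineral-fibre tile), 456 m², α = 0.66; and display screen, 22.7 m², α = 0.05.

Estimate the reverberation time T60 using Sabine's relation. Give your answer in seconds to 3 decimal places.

Total absorption A = 456·0.08 + 13.4·0.62 + 221.9·0.06 + 456·0.66 + 22.7·0.05
  = 36.480 + 8.308 + 13.314 + 300.960 + 1.135 = 360.197 m² sabins.
V = 24·19·3 = 1368 m³.
Sabine: RT60 = 0.161 × 1368 / 360.197 = 0.611 s.

0.611 seconds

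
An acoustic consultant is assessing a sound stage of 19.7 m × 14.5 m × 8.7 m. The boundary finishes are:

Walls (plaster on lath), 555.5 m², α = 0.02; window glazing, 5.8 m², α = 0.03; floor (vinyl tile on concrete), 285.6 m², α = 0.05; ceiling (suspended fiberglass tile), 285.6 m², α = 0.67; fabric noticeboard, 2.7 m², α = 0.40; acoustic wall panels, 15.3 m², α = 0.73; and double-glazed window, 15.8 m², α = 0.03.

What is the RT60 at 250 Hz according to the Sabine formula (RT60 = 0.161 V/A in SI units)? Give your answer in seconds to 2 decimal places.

1.74 sec

Total absorption A = 555.5×0.02 + 5.8×0.03 + 285.6×0.05 + 285.6×0.67 + 2.7×0.40 + 15.3×0.73 + 15.8×0.03
  = 11.110 + 0.174 + 14.280 + 191.352 + 1.080 + 11.169 + 0.474 = 229.639 m² sabins.
Volume V = 19.7 × 14.5 × 8.7 = 2485.155 m³.
RT60 = 0.161 · V / A = 0.161 × 2485.155 / 229.639 = 1.74 s.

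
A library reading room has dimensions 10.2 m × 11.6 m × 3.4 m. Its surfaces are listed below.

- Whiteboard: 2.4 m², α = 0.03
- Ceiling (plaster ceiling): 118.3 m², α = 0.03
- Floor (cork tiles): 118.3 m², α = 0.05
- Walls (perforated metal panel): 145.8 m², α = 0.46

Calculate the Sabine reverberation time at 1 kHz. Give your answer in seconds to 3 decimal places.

Equivalent absorption area: A = 2.4·0.03 + 118.3·0.03 + 118.3·0.05 + 145.8·0.46 = 76.604 m².
V = 10.2·11.6·3.4 = 402.288 m³.
RT60 = 0.161 · V / A = 0.161 × 402.288 / 76.604 = 0.845 s.

0.845 s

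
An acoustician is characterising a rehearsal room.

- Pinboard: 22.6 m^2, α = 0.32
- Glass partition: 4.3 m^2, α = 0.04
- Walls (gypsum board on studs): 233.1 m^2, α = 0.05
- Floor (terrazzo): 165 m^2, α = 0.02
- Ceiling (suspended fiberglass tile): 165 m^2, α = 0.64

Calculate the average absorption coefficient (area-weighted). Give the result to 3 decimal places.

0.217

Total surface area S = 590.0 m^2.
Σ(Sᵢαᵢ) = 22.6×0.32 + 4.3×0.04 + 233.1×0.05 + 165×0.02 + 165×0.64 = 127.959.
ᾱ = 127.959 / 590.0 = 0.217.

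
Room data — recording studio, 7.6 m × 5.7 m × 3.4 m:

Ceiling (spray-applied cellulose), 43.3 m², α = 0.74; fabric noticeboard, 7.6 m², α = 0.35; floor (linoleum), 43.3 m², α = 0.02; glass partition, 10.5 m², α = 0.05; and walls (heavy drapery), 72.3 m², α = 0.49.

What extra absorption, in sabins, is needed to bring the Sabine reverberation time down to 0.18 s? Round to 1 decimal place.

60.2 sabins

Summing Sᵢαᵢ: 32.042 + 2.660 + 0.866 + 0.525 + 35.427 → A₁ = 71.520 sabins.
V = 147.288 m³. Required absorption A₂ = 0.161 × 147.288 / 0.18 = 131.741 sabins.
Shortfall: 131.741 − 71.520 = 60.2 sabins.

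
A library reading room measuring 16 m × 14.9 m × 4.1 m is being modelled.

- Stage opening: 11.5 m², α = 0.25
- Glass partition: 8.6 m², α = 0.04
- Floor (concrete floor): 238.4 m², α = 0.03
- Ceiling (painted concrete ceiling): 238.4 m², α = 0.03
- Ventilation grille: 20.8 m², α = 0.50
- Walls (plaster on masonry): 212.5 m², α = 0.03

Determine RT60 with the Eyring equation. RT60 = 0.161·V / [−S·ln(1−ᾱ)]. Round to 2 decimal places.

S = Σ Sᵢ = 730.2 m².
Σ(Sᵢαᵢ) = 11.5×0.25 + 8.6×0.04 + 238.4×0.03 + 238.4×0.03 + 20.8×0.50 + 212.5×0.03 = 34.298.
ᾱ = 34.298 / 730.2 = 0.0470.
−S·ln(1−ᾱ) = −730.2 × ln(1 − 0.0470) = 35.152.
V = 16 × 14.9 × 4.1 = 977.44 m³.
RT60 = 0.161 × 977.44 / 35.152 = 4.48 s.

4.48 seconds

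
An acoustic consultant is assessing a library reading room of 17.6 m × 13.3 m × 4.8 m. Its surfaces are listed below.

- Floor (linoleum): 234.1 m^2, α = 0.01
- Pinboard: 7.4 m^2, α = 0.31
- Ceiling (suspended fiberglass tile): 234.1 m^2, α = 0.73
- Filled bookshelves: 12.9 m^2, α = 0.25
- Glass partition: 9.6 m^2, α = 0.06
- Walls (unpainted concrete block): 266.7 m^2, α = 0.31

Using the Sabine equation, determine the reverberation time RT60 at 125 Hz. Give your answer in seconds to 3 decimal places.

Summing Sᵢαᵢ: 2.341 + 2.294 + 170.893 + 3.225 + 0.576 + 82.677 → A = 262.006 sabins.
Room volume: 1123.584 m³.
RT60 = 0.161 · V / A = 0.161 × 1123.584 / 262.006 = 0.690 s.

0.690 seconds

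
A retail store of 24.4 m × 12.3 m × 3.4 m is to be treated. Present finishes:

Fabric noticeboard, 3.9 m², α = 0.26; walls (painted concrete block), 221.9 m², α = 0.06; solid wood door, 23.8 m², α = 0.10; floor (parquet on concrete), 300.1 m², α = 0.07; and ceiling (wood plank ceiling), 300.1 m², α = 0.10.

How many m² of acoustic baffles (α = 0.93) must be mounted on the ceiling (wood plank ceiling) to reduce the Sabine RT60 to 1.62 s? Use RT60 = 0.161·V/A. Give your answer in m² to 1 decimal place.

40.6

Equivalent absorption area: A₁ = 3.9·0.26 + 221.9·0.06 + 23.8·0.10 + 300.1·0.07 + 300.1·0.10 = 67.725 m².
V = 1020.408 m³. Target absorption A₂ = 0.161 × 1020.408 / 1.62 = 101.411 sabins.
Absorption to add: 101.411 − 67.725 = 33.686 sabins.
Each m² of panel replacing the ceiling (wood plank ceiling) adds (0.93 − 0.10) = 0.83 sabins.
Panel area = 33.686 / 0.83 = 40.6 m².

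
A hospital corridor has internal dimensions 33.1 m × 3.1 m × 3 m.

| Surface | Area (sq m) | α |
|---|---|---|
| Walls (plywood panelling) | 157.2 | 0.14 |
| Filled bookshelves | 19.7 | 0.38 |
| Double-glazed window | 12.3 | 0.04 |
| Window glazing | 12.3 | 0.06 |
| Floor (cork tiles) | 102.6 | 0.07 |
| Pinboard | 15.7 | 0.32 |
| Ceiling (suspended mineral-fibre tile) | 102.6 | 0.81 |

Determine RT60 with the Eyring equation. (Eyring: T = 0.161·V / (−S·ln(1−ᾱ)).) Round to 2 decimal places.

0.33 sec

S = Σ Sᵢ = 422.4 sq m.
Σ(Sᵢαᵢ) = 157.2×0.14 + 19.7×0.38 + 12.3×0.04 + 12.3×0.06 + 102.6×0.07 + 15.7×0.32 + 102.6×0.81 = 126.036.
ᾱ = 126.036 / 422.4 = 0.2984.
Eyring denominator: −S ln(1−ᾱ) = 149.695.
V = 33.1 × 3.1 × 3 = 307.83 m³.
RT60 = 0.161 × 307.83 / 149.695 = 0.33 s.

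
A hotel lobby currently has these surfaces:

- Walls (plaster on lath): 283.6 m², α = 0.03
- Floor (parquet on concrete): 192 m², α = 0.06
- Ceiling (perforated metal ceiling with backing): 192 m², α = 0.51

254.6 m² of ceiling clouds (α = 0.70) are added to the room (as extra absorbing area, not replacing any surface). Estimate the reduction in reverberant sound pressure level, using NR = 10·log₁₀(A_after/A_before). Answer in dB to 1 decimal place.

Equivalent absorption area: A_before = 283.6*0.03 + 192*0.06 + 192*0.51 = 117.948 m².
Added absorption = 254.6 × 0.70 = 178.220 sabins.
New total A_after = 296.168 sabins.
NR = 10·log₁₀(296.168/117.948) = 4.0 dB.

4.0 dB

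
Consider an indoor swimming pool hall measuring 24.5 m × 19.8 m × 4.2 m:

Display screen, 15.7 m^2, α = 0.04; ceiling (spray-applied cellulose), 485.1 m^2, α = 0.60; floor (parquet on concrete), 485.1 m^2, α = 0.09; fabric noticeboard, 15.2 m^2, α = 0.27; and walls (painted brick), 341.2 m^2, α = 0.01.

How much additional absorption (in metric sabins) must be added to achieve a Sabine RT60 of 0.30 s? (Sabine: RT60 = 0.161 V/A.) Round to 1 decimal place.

Summing Sᵢαᵢ: 0.628 + 291.060 + 43.659 + 4.104 + 3.412 → A₁ = 342.863 sabins.
V = 2037.42 m³. Required absorption A₂ = 0.161 × 2037.42 / 0.30 = 1093.415 sabins.
ΔA = A₂ − A₁ = 1093.415 − 342.863 = 750.6 sabins.

750.6 sabins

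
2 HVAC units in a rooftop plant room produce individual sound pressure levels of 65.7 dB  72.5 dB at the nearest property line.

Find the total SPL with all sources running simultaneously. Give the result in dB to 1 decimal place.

73.3 dB

Converting to relative power and adding: 10^(65.7/10) + 10^(72.5/10) = 2.15e+07.
Back to dB: 10·log₁₀ Σ = 73.3 dB.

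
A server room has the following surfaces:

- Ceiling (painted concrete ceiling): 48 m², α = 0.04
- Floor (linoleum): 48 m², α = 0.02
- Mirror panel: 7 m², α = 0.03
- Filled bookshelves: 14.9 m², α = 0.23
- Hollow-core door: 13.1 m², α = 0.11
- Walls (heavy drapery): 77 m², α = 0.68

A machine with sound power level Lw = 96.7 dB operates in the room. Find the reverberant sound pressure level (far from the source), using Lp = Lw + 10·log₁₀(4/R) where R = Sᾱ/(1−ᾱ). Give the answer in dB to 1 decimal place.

Σ(Sᵢαᵢ) = 48×0.04 + 48×0.02 + 7×0.03 + 14.9×0.23 + 13.1×0.11 + 77×0.68 = 60.318; total area S = 208.0 m².
ᾱ = 60.318/208.0 = 0.2900; R = Sᾱ/(1−ᾱ) = 60.318/(1−0.2900) = 84.955 m².
Lp = 96.7 + 10·log₁₀(4/84.955) = 96.7 + (-13.27) = 83.4 dB.

83.4 dB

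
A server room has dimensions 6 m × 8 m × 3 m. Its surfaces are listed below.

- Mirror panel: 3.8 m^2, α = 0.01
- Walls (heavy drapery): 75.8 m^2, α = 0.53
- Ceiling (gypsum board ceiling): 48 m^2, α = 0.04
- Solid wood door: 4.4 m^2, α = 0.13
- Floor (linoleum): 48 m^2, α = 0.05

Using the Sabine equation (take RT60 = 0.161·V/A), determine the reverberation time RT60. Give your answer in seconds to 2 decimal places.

A = Σ Sᵢαᵢ = 3.8·0.01 + 75.8·0.53 + 48·0.04 + 4.4·0.13 + 48·0.05 = 45.104 sabins.
Room volume: 144 m³.
RT60 = 0.161 · V / A = 0.161 × 144 / 45.104 = 0.51 s.

0.51 sec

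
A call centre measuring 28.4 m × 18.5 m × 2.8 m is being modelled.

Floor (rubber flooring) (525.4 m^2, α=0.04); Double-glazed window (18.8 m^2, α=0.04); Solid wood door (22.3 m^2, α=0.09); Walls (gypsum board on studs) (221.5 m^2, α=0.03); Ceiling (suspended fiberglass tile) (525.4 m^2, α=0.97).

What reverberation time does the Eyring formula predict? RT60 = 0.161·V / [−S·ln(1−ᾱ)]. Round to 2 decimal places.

0.34 s

S = Σ Sᵢ = 1313.4 m^2.
Absorption A = 525.4×0.04 + 18.8×0.04 + 22.3×0.09 + 221.5×0.03 + 525.4×0.97 = 540.058 sabins.
ᾱ = 540.058 / 1313.4 = 0.4112.
−S·ln(1−ᾱ) = −1313.4 × ln(1 − 0.4112) = 695.667.
V = 28.4 × 18.5 × 2.8 = 1471.12 m³.
T = 0.161·V/[−S·ln(1−ᾱ)] = 0.161·1471.12/695.667 = 0.34 s.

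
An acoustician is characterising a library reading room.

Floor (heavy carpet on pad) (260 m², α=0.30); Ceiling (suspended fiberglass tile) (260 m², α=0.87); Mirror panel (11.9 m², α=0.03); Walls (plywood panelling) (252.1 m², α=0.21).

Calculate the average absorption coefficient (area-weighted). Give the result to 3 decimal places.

0.456

Total surface area S = 784.0 m².
Σ(Sᵢαᵢ) = 260·0.30 + 260·0.87 + 11.9·0.03 + 252.1·0.21 = 357.498.
ᾱ = 357.498 / 784.0 = 0.456.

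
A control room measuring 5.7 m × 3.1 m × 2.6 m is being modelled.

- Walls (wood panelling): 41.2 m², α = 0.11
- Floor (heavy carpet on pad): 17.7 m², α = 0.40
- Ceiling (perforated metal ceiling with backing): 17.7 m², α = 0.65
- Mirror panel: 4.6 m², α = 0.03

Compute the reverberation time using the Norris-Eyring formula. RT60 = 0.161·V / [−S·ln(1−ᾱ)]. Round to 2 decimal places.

Total surface area S = 41.2 + 17.7 + 17.7 + 4.6 = 81.2 m².
Absorption A = 41.2·0.11 + 17.7·0.40 + 17.7·0.65 + 4.6·0.03 = 23.255 sabins.
ᾱ = 23.255 / 81.2 = 0.2864.
−S·ln(1−ᾱ) = −81.2 × ln(1 − 0.2864) = 27.400.
V = 5.7 × 3.1 × 2.6 = 45.942 m³.
T = 0.161·V/[−S·ln(1−ᾱ)] = 0.161·45.942/27.400 = 0.27 s.

0.27 s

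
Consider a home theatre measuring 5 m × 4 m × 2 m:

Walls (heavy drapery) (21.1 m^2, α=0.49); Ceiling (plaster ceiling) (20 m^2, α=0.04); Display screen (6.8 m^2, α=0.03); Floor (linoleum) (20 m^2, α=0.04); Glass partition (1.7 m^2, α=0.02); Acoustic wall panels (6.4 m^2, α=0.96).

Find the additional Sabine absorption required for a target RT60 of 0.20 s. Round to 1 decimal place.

Summing Sᵢαᵢ: 10.339 + 0.800 + 0.204 + 0.800 + 0.034 + 6.144 → A₁ = 18.321 sabins.
Target A₂ = 0.161·40/0.20 = 32.200 sabins (V = 40 m³).
ΔA = A₂ − A₁ = 32.200 − 18.321 = 13.9 sabins.

13.9 sabins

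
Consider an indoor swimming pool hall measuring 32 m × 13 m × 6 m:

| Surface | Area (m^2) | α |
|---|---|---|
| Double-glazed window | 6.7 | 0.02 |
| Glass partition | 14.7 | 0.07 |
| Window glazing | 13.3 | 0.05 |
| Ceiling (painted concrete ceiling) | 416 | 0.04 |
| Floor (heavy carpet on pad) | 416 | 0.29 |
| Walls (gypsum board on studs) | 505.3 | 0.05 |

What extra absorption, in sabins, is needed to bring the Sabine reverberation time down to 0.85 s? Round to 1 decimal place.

Total absorption A₁ = 6.7·0.02 + 14.7·0.07 + 13.3·0.05 + 416·0.04 + 416·0.29 + 505.3·0.05
  = 0.134 + 1.029 + 0.665 + 16.640 + 120.640 + 25.265 = 164.373 m^2 sabins.
V = 2496 m³. Required absorption A₂ = 0.161 × 2496 / 0.85 = 472.772 sabins.
Additional absorption ΔA = 472.772 − 164.373 = 308.4 sabins.

308.4 sabins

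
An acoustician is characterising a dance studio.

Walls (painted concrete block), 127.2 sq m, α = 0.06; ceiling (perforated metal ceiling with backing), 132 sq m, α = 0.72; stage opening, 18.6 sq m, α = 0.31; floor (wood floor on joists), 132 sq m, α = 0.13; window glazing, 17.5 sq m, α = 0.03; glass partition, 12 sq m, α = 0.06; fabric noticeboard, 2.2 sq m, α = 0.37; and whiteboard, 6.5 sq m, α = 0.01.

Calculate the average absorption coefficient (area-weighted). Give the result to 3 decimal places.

0.285

S = Σ Sᵢ = 127.2 + 132 + 18.6 + 132 + 17.5 + 12 + 2.2 + 6.5 = 448.0 sq m.
A = 127.2*0.06 + 132*0.72 + 18.6*0.31 + 132*0.13 + 17.5*0.03 + 12*0.06 + 2.2*0.37 + 6.5*0.01 = 127.722 sabins.
ᾱ = A/S = 0.285.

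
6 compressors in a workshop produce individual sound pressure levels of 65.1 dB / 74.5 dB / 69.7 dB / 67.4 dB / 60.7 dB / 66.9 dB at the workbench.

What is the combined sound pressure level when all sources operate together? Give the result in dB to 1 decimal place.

Sum in the linear (power) domain: Σ 10^(Lᵢ/10) = 10^(65.1/10) + 10^(74.5/10) + 10^(69.7/10) + 10^(67.4/10) + 10^(60.7/10) + 10^(66.9/10) = 5.232e+07.
Back to dB: 10·log₁₀ Σ = 77.2 dB.

77.2 dB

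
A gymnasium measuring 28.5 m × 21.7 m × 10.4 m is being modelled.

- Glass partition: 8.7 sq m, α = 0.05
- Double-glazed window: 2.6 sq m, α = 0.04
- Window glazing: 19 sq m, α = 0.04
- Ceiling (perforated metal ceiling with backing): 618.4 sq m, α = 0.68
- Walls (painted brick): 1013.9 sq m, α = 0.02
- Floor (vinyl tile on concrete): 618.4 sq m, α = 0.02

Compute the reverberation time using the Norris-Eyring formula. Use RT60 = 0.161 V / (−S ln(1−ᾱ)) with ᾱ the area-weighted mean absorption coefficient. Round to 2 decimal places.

2.04 sec

S = Σ Sᵢ = 2281.0 sq m.
Σ(Sᵢαᵢ) = 8.7·0.05 + 2.6·0.04 + 19·0.04 + 618.4·0.68 + 1013.9·0.02 + 618.4·0.02 = 454.457.
ᾱ = 454.457 / 2281.0 = 0.1992.
Eyring denominator: −S ln(1−ᾱ) = 506.711.
V = 28.5 × 21.7 × 10.4 = 6431.88 m³.
T = 0.161·V/[−S·ln(1−ᾱ)] = 0.161·6431.88/506.711 = 2.04 s.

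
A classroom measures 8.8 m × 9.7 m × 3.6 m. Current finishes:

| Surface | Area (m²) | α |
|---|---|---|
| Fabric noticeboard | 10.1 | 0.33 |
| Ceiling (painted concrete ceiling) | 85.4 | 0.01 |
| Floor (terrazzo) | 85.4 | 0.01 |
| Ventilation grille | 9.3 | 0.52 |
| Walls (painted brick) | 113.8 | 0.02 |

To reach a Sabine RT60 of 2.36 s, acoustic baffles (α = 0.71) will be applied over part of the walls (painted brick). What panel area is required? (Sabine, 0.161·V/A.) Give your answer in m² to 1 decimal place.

Summing Sᵢαᵢ: 3.333 + 0.854 + 0.854 + 4.836 + 2.276 → A₁ = 12.153 sabins.
V = 307.296 m³. Target absorption A₂ = 0.161 × 307.296 / 2.36 = 20.964 sabins.
Absorption to add: 20.964 − 12.153 = 8.811 sabins.
Net gain per m²: Δα = 0.71 − 0.02 = 0.69.
Panel area = 8.811 / 0.69 = 12.8 m².

12.8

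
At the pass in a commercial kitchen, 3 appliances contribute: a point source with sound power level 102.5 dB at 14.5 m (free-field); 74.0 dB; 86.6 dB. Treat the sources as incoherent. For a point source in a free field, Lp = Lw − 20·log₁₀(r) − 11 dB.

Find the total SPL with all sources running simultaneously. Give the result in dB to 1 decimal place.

86.9 dB

Source at 14.5 m: Lp = 102.5 − 20·log₁₀(14.5) − 11 = 68.3 dB.
Sum in the linear (power) domain: Σ 10^(Lᵢ/10) = 10^(68.3/10) + 10^(74.0/10) + 10^(86.6/10) = 4.89e+08.
Back to dB: 10·log₁₀ Σ = 86.9 dB.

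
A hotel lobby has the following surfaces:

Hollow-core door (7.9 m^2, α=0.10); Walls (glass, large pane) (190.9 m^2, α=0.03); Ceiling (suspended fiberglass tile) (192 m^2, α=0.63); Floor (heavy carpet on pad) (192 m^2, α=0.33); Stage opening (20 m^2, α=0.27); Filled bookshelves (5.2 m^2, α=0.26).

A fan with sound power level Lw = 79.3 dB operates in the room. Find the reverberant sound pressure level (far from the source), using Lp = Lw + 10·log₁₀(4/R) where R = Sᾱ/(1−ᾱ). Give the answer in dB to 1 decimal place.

Σ(Sᵢαᵢ) = 7.9·0.10 + 190.9·0.03 + 192·0.63 + 192·0.33 + 20·0.27 + 5.2·0.26 = 197.589; total area S = 608.0 m^2.
ᾱ = 0.3250, so room constant R = A/(1−ᾱ) = 292.724 m^2.
Lp = Lw + 10 log₁₀(4/R) = 79.3 -18.64 = 60.7 dB.

60.7 dB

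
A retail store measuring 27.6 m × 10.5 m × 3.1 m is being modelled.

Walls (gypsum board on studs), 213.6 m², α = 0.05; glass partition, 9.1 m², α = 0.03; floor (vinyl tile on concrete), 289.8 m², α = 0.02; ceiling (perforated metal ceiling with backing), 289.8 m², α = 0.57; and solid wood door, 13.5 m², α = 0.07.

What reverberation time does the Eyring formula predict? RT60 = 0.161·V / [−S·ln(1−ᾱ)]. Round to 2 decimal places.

0.70 s

Total surface area S = 213.6 + 9.1 + 289.8 + 289.8 + 13.5 = 815.8 m².
Absorption A = 213.6×0.05 + 9.1×0.03 + 289.8×0.02 + 289.8×0.57 + 13.5×0.07 = 182.880 sabins.
Mean coefficient ᾱ = A/S = 0.2242.
Eyring denominator: −S ln(1−ᾱ) = 207.099.
V = 27.6 × 10.5 × 3.1 = 898.38 m³.
T = 0.161·V/[−S·ln(1−ᾱ)] = 0.161·898.38/207.099 = 0.70 s.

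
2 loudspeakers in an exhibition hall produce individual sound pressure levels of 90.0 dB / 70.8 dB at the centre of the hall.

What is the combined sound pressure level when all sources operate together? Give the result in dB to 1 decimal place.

90.1 dB

Σ 10^(Lᵢ/10) = 1.012e+09.
Back to dB: 10·log₁₀ Σ = 90.1 dB.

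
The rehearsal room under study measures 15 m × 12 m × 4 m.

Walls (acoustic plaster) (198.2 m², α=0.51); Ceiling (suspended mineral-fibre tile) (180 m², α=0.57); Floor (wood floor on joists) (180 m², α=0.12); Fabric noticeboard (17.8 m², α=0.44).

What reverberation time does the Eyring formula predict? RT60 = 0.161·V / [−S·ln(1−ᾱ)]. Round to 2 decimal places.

0.39 seconds

Total surface area S = 198.2 + 180 + 180 + 17.8 = 576.0 m².
Σ(Sᵢαᵢ) = 198.2×0.51 + 180×0.57 + 180×0.12 + 17.8×0.44 = 233.114.
Mean coefficient ᾱ = A/S = 0.4047.
Eyring denominator: −S ln(1−ᾱ) = 298.765.
V = 15 × 12 × 4 = 720 m³.
T = 0.161·V/[−S·ln(1−ᾱ)] = 0.161·720/298.765 = 0.39 s.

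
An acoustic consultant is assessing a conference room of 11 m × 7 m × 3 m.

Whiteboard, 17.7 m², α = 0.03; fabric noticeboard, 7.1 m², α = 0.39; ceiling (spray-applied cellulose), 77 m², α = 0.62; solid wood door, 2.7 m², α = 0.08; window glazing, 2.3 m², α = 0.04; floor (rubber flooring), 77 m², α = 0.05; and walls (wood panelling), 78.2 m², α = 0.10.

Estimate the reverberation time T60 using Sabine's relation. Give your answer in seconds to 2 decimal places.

Summing Sᵢαᵢ: 0.531 + 2.769 + 47.740 + 0.216 + 0.092 + 3.850 + 7.820 → A = 63.018 sabins.
Volume V = 11 × 7 × 3 = 231 m³.
RT60 = 0.161 · V / A = 0.161 × 231 / 63.018 = 0.59 s.

0.59 sec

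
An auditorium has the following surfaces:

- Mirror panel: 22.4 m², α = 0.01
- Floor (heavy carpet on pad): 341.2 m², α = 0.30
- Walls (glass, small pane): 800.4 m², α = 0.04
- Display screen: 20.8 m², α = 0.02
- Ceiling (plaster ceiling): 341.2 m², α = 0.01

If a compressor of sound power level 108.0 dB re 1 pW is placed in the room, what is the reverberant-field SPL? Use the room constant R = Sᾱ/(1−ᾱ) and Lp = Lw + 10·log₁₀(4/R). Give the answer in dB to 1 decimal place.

Σ(Sᵢαᵢ) = 22.4×0.01 + 341.2×0.30 + 800.4×0.04 + 20.8×0.02 + 341.2×0.01 = 138.428; total area S = 1526.0 m².
ᾱ = 0.0907, so room constant R = A/(1−ᾱ) = 152.236 m².
Lp = 108.0 + 10·log₁₀(4/152.236) = 108.0 + (-15.80) = 92.2 dB.

92.2 dB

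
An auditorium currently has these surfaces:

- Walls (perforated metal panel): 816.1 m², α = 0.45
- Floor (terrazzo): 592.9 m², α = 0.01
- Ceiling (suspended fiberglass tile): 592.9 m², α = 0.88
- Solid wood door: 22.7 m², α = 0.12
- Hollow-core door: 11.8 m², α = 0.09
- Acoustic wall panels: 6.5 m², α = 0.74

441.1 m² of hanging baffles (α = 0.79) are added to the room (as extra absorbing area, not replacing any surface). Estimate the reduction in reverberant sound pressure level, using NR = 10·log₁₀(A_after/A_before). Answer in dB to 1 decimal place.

A_before = Σ Sᵢαᵢ = 816.1*0.45 + 592.9*0.01 + 592.9*0.88 + 22.7*0.12 + 11.8*0.09 + 6.5*0.74 = 903.522 sabins.
Added absorption = 441.1 × 0.79 = 348.469 sabins.
A_after = 903.522 + 348.469 = 1251.991 sabins.
NR = 10·log₁₀(1251.991/903.522) = 1.4 dB.

1.4 dB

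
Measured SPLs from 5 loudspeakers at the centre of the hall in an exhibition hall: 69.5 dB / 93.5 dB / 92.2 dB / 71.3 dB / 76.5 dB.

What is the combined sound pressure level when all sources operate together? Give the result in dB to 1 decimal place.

96.0 dB

Sum in the linear (power) domain: Σ 10^(Lᵢ/10) = 10^(69.5/10) + 10^(93.5/10) + 10^(92.2/10) + 10^(71.3/10) + 10^(76.5/10) = 3.965e+09.
Back to dB: 10·log₁₀ Σ = 96.0 dB.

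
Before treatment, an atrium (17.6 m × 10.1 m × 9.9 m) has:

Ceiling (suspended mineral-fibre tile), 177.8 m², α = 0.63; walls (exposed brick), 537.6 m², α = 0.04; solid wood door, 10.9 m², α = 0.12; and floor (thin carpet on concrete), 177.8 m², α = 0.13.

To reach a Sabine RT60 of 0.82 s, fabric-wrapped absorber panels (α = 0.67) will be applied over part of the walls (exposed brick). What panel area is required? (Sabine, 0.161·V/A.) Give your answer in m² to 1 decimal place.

Summing Sᵢαᵢ: 112.014 + 21.504 + 1.308 + 23.114 → A₁ = 157.940 sabins.
Required A₂ = 0.161·1759.824/0.82 = 345.526 sabins.
ΔA needed = 345.526 − 157.940 = 187.586 sabins.
Each m² of panel replacing the walls (exposed brick) adds (0.67 − 0.04) = 0.63 sabins.
Area = ΔA/Δα = 187.586/0.63 = 297.8 m².

297.8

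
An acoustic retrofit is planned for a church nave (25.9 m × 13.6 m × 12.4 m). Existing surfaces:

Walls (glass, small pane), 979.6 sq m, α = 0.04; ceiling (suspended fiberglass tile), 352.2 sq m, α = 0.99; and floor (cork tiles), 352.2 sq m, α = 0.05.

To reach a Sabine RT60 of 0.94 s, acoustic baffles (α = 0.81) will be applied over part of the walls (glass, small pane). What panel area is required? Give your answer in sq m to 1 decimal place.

Equivalent absorption area: A₁ = 979.6·0.04 + 352.2·0.99 + 352.2·0.05 = 405.472 sq m.
Required A₂ = 0.161·4367.776/0.94 = 748.098 sabins.
Absorption to add: 748.098 − 405.472 = 342.626 sabins.
Net gain per sq m: Δα = 0.81 − 0.04 = 0.77.
Area = ΔA/Δα = 342.626/0.77 = 445.0 sq m.

445.0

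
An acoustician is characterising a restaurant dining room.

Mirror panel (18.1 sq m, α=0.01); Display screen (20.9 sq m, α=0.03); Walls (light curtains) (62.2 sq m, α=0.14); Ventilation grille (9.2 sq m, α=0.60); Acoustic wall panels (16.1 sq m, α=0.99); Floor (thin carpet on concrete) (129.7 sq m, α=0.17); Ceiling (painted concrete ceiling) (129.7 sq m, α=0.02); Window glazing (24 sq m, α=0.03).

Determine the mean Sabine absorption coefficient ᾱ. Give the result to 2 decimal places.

0.14

S = Σ Sᵢ = 18.1 + 20.9 + 62.2 + 9.2 + 16.1 + 129.7 + 129.7 + 24 = 409.9 sq m.
Σ(Sᵢαᵢ) = 18.1*0.01 + 20.9*0.03 + 62.2*0.14 + 9.2*0.60 + 16.1*0.99 + 129.7*0.17 + 129.7*0.02 + 24*0.03 = 56.338.
ᾱ = 56.338 / 409.9 = 0.14.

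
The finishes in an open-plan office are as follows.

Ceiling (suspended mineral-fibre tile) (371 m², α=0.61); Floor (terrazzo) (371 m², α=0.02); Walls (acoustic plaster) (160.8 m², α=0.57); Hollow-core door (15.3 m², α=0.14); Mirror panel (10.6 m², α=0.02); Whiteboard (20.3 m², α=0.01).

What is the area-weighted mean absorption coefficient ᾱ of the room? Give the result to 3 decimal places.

Total surface area S = 949.0 m².
Σ(Sᵢαᵢ) = 371×0.61 + 371×0.02 + 160.8×0.57 + 15.3×0.14 + 10.6×0.02 + 20.3×0.01 = 327.943.
ᾱ = A/S = 0.346.

0.346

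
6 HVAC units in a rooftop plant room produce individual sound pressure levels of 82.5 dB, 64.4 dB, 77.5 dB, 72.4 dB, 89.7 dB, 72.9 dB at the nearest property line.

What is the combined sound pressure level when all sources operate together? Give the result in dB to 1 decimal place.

90.8 dB

Sum in the linear (power) domain: Σ 10^(Lᵢ/10) = 10^(82.5/10) + 10^(64.4/10) + 10^(77.5/10) + 10^(72.4/10) + 10^(89.7/10) + 10^(72.9/10) = 1.207e+09.
L_total = 10·log₁₀(1.207e+09) = 90.8 dB.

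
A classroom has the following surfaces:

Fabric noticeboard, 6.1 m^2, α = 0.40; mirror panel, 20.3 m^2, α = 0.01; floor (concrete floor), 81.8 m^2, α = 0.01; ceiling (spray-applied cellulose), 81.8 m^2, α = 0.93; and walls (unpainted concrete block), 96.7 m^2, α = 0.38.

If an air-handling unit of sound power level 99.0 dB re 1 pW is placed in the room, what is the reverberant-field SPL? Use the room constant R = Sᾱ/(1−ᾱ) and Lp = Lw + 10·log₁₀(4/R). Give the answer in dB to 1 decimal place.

A = 116.281 sabins; S = 286.7 m^2.
ᾱ = 0.4056, so room constant R = A/(1−ᾱ) = 195.628 m^2.
Lp = Lw + 10 log₁₀(4/R) = 99.0 -16.89 = 82.1 dB.

82.1 dB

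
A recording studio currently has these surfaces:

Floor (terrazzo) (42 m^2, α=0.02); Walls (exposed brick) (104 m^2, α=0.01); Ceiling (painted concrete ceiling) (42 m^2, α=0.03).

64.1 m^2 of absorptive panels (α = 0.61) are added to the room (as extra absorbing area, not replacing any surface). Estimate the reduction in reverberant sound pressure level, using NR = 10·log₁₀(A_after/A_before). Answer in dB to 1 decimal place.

11.3 dB

Summing Sᵢαᵢ: 0.840 + 1.040 + 1.260 → A_before = 3.140 sabins.
Added absorption = 64.1 × 0.61 = 39.101 sabins.
A_after = 3.140 + 39.101 = 42.241 sabins.
NR = 10·log₁₀(42.241/3.140) = 11.3 dB.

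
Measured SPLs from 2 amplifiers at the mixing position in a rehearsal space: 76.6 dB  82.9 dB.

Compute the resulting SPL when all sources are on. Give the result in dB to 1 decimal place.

Converting to relative power and adding: 10^(76.6/10) + 10^(82.9/10) = 2.407e+08.
Back to dB: 10·log₁₀ Σ = 83.8 dB.

83.8 dB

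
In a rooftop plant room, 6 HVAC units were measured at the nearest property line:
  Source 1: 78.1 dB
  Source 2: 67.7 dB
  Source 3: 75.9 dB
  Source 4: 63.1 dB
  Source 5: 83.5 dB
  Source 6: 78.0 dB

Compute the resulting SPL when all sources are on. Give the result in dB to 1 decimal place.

86.0 dB

Sum in the linear (power) domain: Σ 10^(Lᵢ/10) = 10^(78.1/10) + 10^(67.7/10) + 10^(75.9/10) + 10^(63.1/10) + 10^(83.5/10) + 10^(78.0/10) = 3.984e+08.
L_total = 10·log₁₀(3.984e+08) = 86.0 dB.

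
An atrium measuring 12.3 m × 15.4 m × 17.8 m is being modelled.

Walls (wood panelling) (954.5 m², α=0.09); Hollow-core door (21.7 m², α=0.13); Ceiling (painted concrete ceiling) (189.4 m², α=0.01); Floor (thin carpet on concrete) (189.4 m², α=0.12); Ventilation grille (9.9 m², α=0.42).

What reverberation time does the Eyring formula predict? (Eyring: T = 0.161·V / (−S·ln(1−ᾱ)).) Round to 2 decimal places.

S = Σ Sᵢ = 1364.9 m².
Σ(Sᵢαᵢ) = 954.5·0.09 + 21.7·0.13 + 189.4·0.01 + 189.4·0.12 + 9.9·0.42 = 117.506.
Mean coefficient ᾱ = A/S = 0.0861.
Eyring denominator: −S ln(1−ᾱ) = 122.888.
V = 12.3 × 15.4 × 17.8 = 3371.676 m³.
RT60 = 0.161 × 3371.676 / 122.888 = 4.42 s.

4.42 seconds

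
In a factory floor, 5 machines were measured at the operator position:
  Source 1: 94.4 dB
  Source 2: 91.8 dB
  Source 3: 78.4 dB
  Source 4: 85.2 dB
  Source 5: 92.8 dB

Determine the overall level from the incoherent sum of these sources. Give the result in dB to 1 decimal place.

98.2 dB

Σ 10^(Lᵢ/10) = 6.574e+09.
Combined level = 10 log₁₀(6.574e+09) = 98.2 dB.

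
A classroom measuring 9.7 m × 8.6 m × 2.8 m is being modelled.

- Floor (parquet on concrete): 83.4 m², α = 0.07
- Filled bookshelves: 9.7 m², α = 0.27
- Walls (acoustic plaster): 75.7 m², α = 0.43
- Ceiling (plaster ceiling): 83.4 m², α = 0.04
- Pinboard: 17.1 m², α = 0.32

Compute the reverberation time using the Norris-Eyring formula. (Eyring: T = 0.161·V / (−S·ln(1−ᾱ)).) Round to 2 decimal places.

0.68 sec

Total surface area S = 83.4 + 9.7 + 75.7 + 83.4 + 17.1 = 269.3 m².
Absorption A = 83.4·0.07 + 9.7·0.27 + 75.7·0.43 + 83.4·0.04 + 17.1·0.32 = 49.816 sabins.
Mean coefficient ᾱ = A/S = 0.1850.
Eyring denominator: −S ln(1−ᾱ) = 55.090.
V = 9.7 × 8.6 × 2.8 = 233.576 m³.
RT60 = 0.161 × 233.576 / 55.090 = 0.68 s.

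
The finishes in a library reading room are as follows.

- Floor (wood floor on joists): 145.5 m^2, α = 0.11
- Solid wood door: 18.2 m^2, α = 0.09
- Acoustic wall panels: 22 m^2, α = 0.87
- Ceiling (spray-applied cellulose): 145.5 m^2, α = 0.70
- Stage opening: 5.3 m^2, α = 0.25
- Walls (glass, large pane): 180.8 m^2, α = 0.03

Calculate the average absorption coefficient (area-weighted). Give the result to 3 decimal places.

Total surface area S = 517.3 m^2.
Weighted sum Σ Sα = 145.382.
ᾱ = 145.382 / 517.3 = 0.281.

0.281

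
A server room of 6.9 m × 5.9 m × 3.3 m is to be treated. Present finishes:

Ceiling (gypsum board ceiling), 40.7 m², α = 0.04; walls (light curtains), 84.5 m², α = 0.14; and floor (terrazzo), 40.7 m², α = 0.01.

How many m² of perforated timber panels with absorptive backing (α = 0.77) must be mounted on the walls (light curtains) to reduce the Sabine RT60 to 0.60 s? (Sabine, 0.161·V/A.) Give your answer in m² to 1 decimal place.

Total absorption A₁ = 40.7·0.04 + 84.5·0.14 + 40.7·0.01
  = 1.628 + 11.830 + 0.407 = 13.865 m² sabins.
Required A₂ = 0.161·134.343/0.60 = 36.049 sabins.
Absorption to add: 36.049 − 13.865 = 22.184 sabins.
Net gain per m²: Δα = 0.77 − 0.14 = 0.63.
Area = ΔA/Δα = 22.184/0.63 = 35.2 m².

35.2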